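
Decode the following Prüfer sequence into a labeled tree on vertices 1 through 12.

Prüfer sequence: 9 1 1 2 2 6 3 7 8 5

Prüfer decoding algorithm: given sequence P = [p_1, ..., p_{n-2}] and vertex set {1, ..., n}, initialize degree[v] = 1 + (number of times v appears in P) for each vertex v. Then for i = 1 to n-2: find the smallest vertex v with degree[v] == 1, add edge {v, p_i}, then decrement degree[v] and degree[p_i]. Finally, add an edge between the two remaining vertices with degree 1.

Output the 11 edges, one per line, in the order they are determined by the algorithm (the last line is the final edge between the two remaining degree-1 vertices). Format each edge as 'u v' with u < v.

Initial degrees: {1:3, 2:3, 3:2, 4:1, 5:2, 6:2, 7:2, 8:2, 9:2, 10:1, 11:1, 12:1}
Step 1: smallest deg-1 vertex = 4, p_1 = 9. Add edge {4,9}. Now deg[4]=0, deg[9]=1.
Step 2: smallest deg-1 vertex = 9, p_2 = 1. Add edge {1,9}. Now deg[9]=0, deg[1]=2.
Step 3: smallest deg-1 vertex = 10, p_3 = 1. Add edge {1,10}. Now deg[10]=0, deg[1]=1.
Step 4: smallest deg-1 vertex = 1, p_4 = 2. Add edge {1,2}. Now deg[1]=0, deg[2]=2.
Step 5: smallest deg-1 vertex = 11, p_5 = 2. Add edge {2,11}. Now deg[11]=0, deg[2]=1.
Step 6: smallest deg-1 vertex = 2, p_6 = 6. Add edge {2,6}. Now deg[2]=0, deg[6]=1.
Step 7: smallest deg-1 vertex = 6, p_7 = 3. Add edge {3,6}. Now deg[6]=0, deg[3]=1.
Step 8: smallest deg-1 vertex = 3, p_8 = 7. Add edge {3,7}. Now deg[3]=0, deg[7]=1.
Step 9: smallest deg-1 vertex = 7, p_9 = 8. Add edge {7,8}. Now deg[7]=0, deg[8]=1.
Step 10: smallest deg-1 vertex = 8, p_10 = 5. Add edge {5,8}. Now deg[8]=0, deg[5]=1.
Final: two remaining deg-1 vertices are 5, 12. Add edge {5,12}.

Answer: 4 9
1 9
1 10
1 2
2 11
2 6
3 6
3 7
7 8
5 8
5 12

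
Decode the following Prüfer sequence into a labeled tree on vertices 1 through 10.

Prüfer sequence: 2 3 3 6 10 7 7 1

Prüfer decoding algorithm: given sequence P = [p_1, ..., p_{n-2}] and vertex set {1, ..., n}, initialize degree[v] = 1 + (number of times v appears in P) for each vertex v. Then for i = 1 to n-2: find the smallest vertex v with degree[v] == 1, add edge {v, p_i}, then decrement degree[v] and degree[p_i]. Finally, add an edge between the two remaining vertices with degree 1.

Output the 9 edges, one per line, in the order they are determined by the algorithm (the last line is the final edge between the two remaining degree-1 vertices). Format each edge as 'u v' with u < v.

Initial degrees: {1:2, 2:2, 3:3, 4:1, 5:1, 6:2, 7:3, 8:1, 9:1, 10:2}
Step 1: smallest deg-1 vertex = 4, p_1 = 2. Add edge {2,4}. Now deg[4]=0, deg[2]=1.
Step 2: smallest deg-1 vertex = 2, p_2 = 3. Add edge {2,3}. Now deg[2]=0, deg[3]=2.
Step 3: smallest deg-1 vertex = 5, p_3 = 3. Add edge {3,5}. Now deg[5]=0, deg[3]=1.
Step 4: smallest deg-1 vertex = 3, p_4 = 6. Add edge {3,6}. Now deg[3]=0, deg[6]=1.
Step 5: smallest deg-1 vertex = 6, p_5 = 10. Add edge {6,10}. Now deg[6]=0, deg[10]=1.
Step 6: smallest deg-1 vertex = 8, p_6 = 7. Add edge {7,8}. Now deg[8]=0, deg[7]=2.
Step 7: smallest deg-1 vertex = 9, p_7 = 7. Add edge {7,9}. Now deg[9]=0, deg[7]=1.
Step 8: smallest deg-1 vertex = 7, p_8 = 1. Add edge {1,7}. Now deg[7]=0, deg[1]=1.
Final: two remaining deg-1 vertices are 1, 10. Add edge {1,10}.

Answer: 2 4
2 3
3 5
3 6
6 10
7 8
7 9
1 7
1 10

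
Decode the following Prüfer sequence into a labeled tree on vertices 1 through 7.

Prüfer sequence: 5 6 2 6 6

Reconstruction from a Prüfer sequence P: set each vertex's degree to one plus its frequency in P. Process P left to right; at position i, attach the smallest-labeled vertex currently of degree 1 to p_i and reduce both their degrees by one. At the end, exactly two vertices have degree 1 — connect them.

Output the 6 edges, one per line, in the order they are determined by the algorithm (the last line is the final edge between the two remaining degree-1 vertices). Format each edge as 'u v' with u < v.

Answer: 1 5
3 6
2 4
2 6
5 6
6 7

Derivation:
Initial degrees: {1:1, 2:2, 3:1, 4:1, 5:2, 6:4, 7:1}
Step 1: smallest deg-1 vertex = 1, p_1 = 5. Add edge {1,5}. Now deg[1]=0, deg[5]=1.
Step 2: smallest deg-1 vertex = 3, p_2 = 6. Add edge {3,6}. Now deg[3]=0, deg[6]=3.
Step 3: smallest deg-1 vertex = 4, p_3 = 2. Add edge {2,4}. Now deg[4]=0, deg[2]=1.
Step 4: smallest deg-1 vertex = 2, p_4 = 6. Add edge {2,6}. Now deg[2]=0, deg[6]=2.
Step 5: smallest deg-1 vertex = 5, p_5 = 6. Add edge {5,6}. Now deg[5]=0, deg[6]=1.
Final: two remaining deg-1 vertices are 6, 7. Add edge {6,7}.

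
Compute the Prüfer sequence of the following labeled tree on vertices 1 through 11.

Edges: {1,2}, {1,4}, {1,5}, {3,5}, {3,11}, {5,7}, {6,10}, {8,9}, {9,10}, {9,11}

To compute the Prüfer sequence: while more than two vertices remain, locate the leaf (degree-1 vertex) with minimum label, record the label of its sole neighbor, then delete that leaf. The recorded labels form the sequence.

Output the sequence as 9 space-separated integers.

Answer: 1 1 5 10 5 3 11 9 9

Derivation:
Step 1: leaves = {2,4,6,7,8}. Remove smallest leaf 2, emit neighbor 1.
Step 2: leaves = {4,6,7,8}. Remove smallest leaf 4, emit neighbor 1.
Step 3: leaves = {1,6,7,8}. Remove smallest leaf 1, emit neighbor 5.
Step 4: leaves = {6,7,8}. Remove smallest leaf 6, emit neighbor 10.
Step 5: leaves = {7,8,10}. Remove smallest leaf 7, emit neighbor 5.
Step 6: leaves = {5,8,10}. Remove smallest leaf 5, emit neighbor 3.
Step 7: leaves = {3,8,10}. Remove smallest leaf 3, emit neighbor 11.
Step 8: leaves = {8,10,11}. Remove smallest leaf 8, emit neighbor 9.
Step 9: leaves = {10,11}. Remove smallest leaf 10, emit neighbor 9.
Done: 2 vertices remain (9, 11). Sequence = [1 1 5 10 5 3 11 9 9]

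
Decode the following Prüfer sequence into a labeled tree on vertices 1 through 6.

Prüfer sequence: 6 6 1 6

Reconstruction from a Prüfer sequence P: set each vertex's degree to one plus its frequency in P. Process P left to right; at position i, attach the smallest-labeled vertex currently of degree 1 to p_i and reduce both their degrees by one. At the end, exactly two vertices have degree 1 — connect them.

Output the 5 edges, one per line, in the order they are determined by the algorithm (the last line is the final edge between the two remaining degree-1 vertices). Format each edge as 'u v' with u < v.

Initial degrees: {1:2, 2:1, 3:1, 4:1, 5:1, 6:4}
Step 1: smallest deg-1 vertex = 2, p_1 = 6. Add edge {2,6}. Now deg[2]=0, deg[6]=3.
Step 2: smallest deg-1 vertex = 3, p_2 = 6. Add edge {3,6}. Now deg[3]=0, deg[6]=2.
Step 3: smallest deg-1 vertex = 4, p_3 = 1. Add edge {1,4}. Now deg[4]=0, deg[1]=1.
Step 4: smallest deg-1 vertex = 1, p_4 = 6. Add edge {1,6}. Now deg[1]=0, deg[6]=1.
Final: two remaining deg-1 vertices are 5, 6. Add edge {5,6}.

Answer: 2 6
3 6
1 4
1 6
5 6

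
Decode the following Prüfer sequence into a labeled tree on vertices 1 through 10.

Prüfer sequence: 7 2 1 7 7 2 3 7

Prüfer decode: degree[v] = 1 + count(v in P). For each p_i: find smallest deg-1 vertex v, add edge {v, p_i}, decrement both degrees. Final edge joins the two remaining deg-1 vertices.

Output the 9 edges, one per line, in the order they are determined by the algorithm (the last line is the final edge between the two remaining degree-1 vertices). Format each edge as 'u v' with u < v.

Initial degrees: {1:2, 2:3, 3:2, 4:1, 5:1, 6:1, 7:5, 8:1, 9:1, 10:1}
Step 1: smallest deg-1 vertex = 4, p_1 = 7. Add edge {4,7}. Now deg[4]=0, deg[7]=4.
Step 2: smallest deg-1 vertex = 5, p_2 = 2. Add edge {2,5}. Now deg[5]=0, deg[2]=2.
Step 3: smallest deg-1 vertex = 6, p_3 = 1. Add edge {1,6}. Now deg[6]=0, deg[1]=1.
Step 4: smallest deg-1 vertex = 1, p_4 = 7. Add edge {1,7}. Now deg[1]=0, deg[7]=3.
Step 5: smallest deg-1 vertex = 8, p_5 = 7. Add edge {7,8}. Now deg[8]=0, deg[7]=2.
Step 6: smallest deg-1 vertex = 9, p_6 = 2. Add edge {2,9}. Now deg[9]=0, deg[2]=1.
Step 7: smallest deg-1 vertex = 2, p_7 = 3. Add edge {2,3}. Now deg[2]=0, deg[3]=1.
Step 8: smallest deg-1 vertex = 3, p_8 = 7. Add edge {3,7}. Now deg[3]=0, deg[7]=1.
Final: two remaining deg-1 vertices are 7, 10. Add edge {7,10}.

Answer: 4 7
2 5
1 6
1 7
7 8
2 9
2 3
3 7
7 10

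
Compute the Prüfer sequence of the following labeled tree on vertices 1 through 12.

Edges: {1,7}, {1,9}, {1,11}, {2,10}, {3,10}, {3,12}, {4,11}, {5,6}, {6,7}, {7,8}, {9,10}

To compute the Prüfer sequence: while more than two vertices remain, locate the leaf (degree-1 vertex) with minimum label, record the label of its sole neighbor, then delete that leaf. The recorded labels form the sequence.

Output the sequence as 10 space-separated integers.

Answer: 10 11 6 7 7 1 1 9 10 3

Derivation:
Step 1: leaves = {2,4,5,8,12}. Remove smallest leaf 2, emit neighbor 10.
Step 2: leaves = {4,5,8,12}. Remove smallest leaf 4, emit neighbor 11.
Step 3: leaves = {5,8,11,12}. Remove smallest leaf 5, emit neighbor 6.
Step 4: leaves = {6,8,11,12}. Remove smallest leaf 6, emit neighbor 7.
Step 5: leaves = {8,11,12}. Remove smallest leaf 8, emit neighbor 7.
Step 6: leaves = {7,11,12}. Remove smallest leaf 7, emit neighbor 1.
Step 7: leaves = {11,12}. Remove smallest leaf 11, emit neighbor 1.
Step 8: leaves = {1,12}. Remove smallest leaf 1, emit neighbor 9.
Step 9: leaves = {9,12}. Remove smallest leaf 9, emit neighbor 10.
Step 10: leaves = {10,12}. Remove smallest leaf 10, emit neighbor 3.
Done: 2 vertices remain (3, 12). Sequence = [10 11 6 7 7 1 1 9 10 3]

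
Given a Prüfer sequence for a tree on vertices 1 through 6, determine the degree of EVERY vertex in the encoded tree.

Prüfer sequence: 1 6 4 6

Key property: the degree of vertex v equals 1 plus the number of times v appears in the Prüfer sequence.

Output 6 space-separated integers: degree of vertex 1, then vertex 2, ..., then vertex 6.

p_1 = 1: count[1] becomes 1
p_2 = 6: count[6] becomes 1
p_3 = 4: count[4] becomes 1
p_4 = 6: count[6] becomes 2
Degrees (1 + count): deg[1]=1+1=2, deg[2]=1+0=1, deg[3]=1+0=1, deg[4]=1+1=2, deg[5]=1+0=1, deg[6]=1+2=3

Answer: 2 1 1 2 1 3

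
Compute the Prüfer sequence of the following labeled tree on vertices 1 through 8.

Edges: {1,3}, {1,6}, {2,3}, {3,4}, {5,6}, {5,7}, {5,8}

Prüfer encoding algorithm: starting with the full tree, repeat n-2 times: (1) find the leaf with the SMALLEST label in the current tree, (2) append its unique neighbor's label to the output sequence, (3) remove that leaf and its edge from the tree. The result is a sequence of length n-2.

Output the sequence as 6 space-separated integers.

Step 1: leaves = {2,4,7,8}. Remove smallest leaf 2, emit neighbor 3.
Step 2: leaves = {4,7,8}. Remove smallest leaf 4, emit neighbor 3.
Step 3: leaves = {3,7,8}. Remove smallest leaf 3, emit neighbor 1.
Step 4: leaves = {1,7,8}. Remove smallest leaf 1, emit neighbor 6.
Step 5: leaves = {6,7,8}. Remove smallest leaf 6, emit neighbor 5.
Step 6: leaves = {7,8}. Remove smallest leaf 7, emit neighbor 5.
Done: 2 vertices remain (5, 8). Sequence = [3 3 1 6 5 5]

Answer: 3 3 1 6 5 5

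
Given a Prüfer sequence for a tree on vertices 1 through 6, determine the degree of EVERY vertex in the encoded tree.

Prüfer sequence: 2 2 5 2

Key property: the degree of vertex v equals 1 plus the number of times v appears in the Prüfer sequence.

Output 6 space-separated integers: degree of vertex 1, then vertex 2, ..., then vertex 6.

Answer: 1 4 1 1 2 1

Derivation:
p_1 = 2: count[2] becomes 1
p_2 = 2: count[2] becomes 2
p_3 = 5: count[5] becomes 1
p_4 = 2: count[2] becomes 3
Degrees (1 + count): deg[1]=1+0=1, deg[2]=1+3=4, deg[3]=1+0=1, deg[4]=1+0=1, deg[5]=1+1=2, deg[6]=1+0=1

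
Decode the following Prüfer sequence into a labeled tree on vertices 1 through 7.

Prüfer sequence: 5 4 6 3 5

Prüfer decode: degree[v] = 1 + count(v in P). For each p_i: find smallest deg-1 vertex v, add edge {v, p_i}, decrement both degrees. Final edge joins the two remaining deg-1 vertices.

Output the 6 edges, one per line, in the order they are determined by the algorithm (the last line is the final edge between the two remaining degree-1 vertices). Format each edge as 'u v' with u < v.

Initial degrees: {1:1, 2:1, 3:2, 4:2, 5:3, 6:2, 7:1}
Step 1: smallest deg-1 vertex = 1, p_1 = 5. Add edge {1,5}. Now deg[1]=0, deg[5]=2.
Step 2: smallest deg-1 vertex = 2, p_2 = 4. Add edge {2,4}. Now deg[2]=0, deg[4]=1.
Step 3: smallest deg-1 vertex = 4, p_3 = 6. Add edge {4,6}. Now deg[4]=0, deg[6]=1.
Step 4: smallest deg-1 vertex = 6, p_4 = 3. Add edge {3,6}. Now deg[6]=0, deg[3]=1.
Step 5: smallest deg-1 vertex = 3, p_5 = 5. Add edge {3,5}. Now deg[3]=0, deg[5]=1.
Final: two remaining deg-1 vertices are 5, 7. Add edge {5,7}.

Answer: 1 5
2 4
4 6
3 6
3 5
5 7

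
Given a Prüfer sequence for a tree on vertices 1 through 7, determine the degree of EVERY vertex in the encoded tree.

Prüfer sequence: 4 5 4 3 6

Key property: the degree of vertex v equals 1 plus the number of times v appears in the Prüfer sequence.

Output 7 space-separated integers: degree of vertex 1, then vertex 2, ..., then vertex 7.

Answer: 1 1 2 3 2 2 1

Derivation:
p_1 = 4: count[4] becomes 1
p_2 = 5: count[5] becomes 1
p_3 = 4: count[4] becomes 2
p_4 = 3: count[3] becomes 1
p_5 = 6: count[6] becomes 1
Degrees (1 + count): deg[1]=1+0=1, deg[2]=1+0=1, deg[3]=1+1=2, deg[4]=1+2=3, deg[5]=1+1=2, deg[6]=1+1=2, deg[7]=1+0=1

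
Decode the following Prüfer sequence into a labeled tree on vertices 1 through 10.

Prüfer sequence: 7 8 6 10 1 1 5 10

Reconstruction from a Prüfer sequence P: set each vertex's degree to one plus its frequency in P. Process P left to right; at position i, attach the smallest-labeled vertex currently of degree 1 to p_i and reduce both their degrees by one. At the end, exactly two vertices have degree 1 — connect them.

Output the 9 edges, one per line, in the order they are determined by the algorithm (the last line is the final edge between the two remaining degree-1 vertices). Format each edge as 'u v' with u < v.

Initial degrees: {1:3, 2:1, 3:1, 4:1, 5:2, 6:2, 7:2, 8:2, 9:1, 10:3}
Step 1: smallest deg-1 vertex = 2, p_1 = 7. Add edge {2,7}. Now deg[2]=0, deg[7]=1.
Step 2: smallest deg-1 vertex = 3, p_2 = 8. Add edge {3,8}. Now deg[3]=0, deg[8]=1.
Step 3: smallest deg-1 vertex = 4, p_3 = 6. Add edge {4,6}. Now deg[4]=0, deg[6]=1.
Step 4: smallest deg-1 vertex = 6, p_4 = 10. Add edge {6,10}. Now deg[6]=0, deg[10]=2.
Step 5: smallest deg-1 vertex = 7, p_5 = 1. Add edge {1,7}. Now deg[7]=0, deg[1]=2.
Step 6: smallest deg-1 vertex = 8, p_6 = 1. Add edge {1,8}. Now deg[8]=0, deg[1]=1.
Step 7: smallest deg-1 vertex = 1, p_7 = 5. Add edge {1,5}. Now deg[1]=0, deg[5]=1.
Step 8: smallest deg-1 vertex = 5, p_8 = 10. Add edge {5,10}. Now deg[5]=0, deg[10]=1.
Final: two remaining deg-1 vertices are 9, 10. Add edge {9,10}.

Answer: 2 7
3 8
4 6
6 10
1 7
1 8
1 5
5 10
9 10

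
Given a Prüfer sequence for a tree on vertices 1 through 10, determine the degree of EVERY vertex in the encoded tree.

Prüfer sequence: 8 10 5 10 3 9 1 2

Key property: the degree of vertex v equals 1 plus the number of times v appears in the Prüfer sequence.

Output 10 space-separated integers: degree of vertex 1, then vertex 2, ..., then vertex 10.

p_1 = 8: count[8] becomes 1
p_2 = 10: count[10] becomes 1
p_3 = 5: count[5] becomes 1
p_4 = 10: count[10] becomes 2
p_5 = 3: count[3] becomes 1
p_6 = 9: count[9] becomes 1
p_7 = 1: count[1] becomes 1
p_8 = 2: count[2] becomes 1
Degrees (1 + count): deg[1]=1+1=2, deg[2]=1+1=2, deg[3]=1+1=2, deg[4]=1+0=1, deg[5]=1+1=2, deg[6]=1+0=1, deg[7]=1+0=1, deg[8]=1+1=2, deg[9]=1+1=2, deg[10]=1+2=3

Answer: 2 2 2 1 2 1 1 2 2 3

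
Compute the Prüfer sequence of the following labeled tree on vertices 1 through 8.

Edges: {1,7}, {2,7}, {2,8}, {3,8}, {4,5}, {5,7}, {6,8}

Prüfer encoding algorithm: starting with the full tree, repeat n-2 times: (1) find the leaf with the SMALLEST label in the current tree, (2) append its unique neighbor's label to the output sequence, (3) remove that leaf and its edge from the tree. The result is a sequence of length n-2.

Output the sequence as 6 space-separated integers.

Answer: 7 8 5 7 8 2

Derivation:
Step 1: leaves = {1,3,4,6}. Remove smallest leaf 1, emit neighbor 7.
Step 2: leaves = {3,4,6}. Remove smallest leaf 3, emit neighbor 8.
Step 3: leaves = {4,6}. Remove smallest leaf 4, emit neighbor 5.
Step 4: leaves = {5,6}. Remove smallest leaf 5, emit neighbor 7.
Step 5: leaves = {6,7}. Remove smallest leaf 6, emit neighbor 8.
Step 6: leaves = {7,8}. Remove smallest leaf 7, emit neighbor 2.
Done: 2 vertices remain (2, 8). Sequence = [7 8 5 7 8 2]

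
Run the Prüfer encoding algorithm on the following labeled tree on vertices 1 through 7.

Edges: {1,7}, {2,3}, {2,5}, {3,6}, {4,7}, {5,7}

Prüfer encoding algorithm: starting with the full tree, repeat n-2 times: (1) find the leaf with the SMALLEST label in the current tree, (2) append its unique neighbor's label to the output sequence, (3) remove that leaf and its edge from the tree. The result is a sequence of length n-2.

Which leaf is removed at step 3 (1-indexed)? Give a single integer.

Step 1: current leaves = {1,4,6}. Remove leaf 1 (neighbor: 7).
Step 2: current leaves = {4,6}. Remove leaf 4 (neighbor: 7).
Step 3: current leaves = {6,7}. Remove leaf 6 (neighbor: 3).

Answer: 6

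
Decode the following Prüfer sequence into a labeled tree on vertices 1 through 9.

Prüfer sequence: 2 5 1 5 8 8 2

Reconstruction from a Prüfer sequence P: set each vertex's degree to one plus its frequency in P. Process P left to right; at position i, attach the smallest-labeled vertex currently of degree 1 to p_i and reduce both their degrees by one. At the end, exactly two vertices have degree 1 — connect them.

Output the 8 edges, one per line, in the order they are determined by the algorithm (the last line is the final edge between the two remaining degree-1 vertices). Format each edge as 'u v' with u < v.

Answer: 2 3
4 5
1 6
1 5
5 8
7 8
2 8
2 9

Derivation:
Initial degrees: {1:2, 2:3, 3:1, 4:1, 5:3, 6:1, 7:1, 8:3, 9:1}
Step 1: smallest deg-1 vertex = 3, p_1 = 2. Add edge {2,3}. Now deg[3]=0, deg[2]=2.
Step 2: smallest deg-1 vertex = 4, p_2 = 5. Add edge {4,5}. Now deg[4]=0, deg[5]=2.
Step 3: smallest deg-1 vertex = 6, p_3 = 1. Add edge {1,6}. Now deg[6]=0, deg[1]=1.
Step 4: smallest deg-1 vertex = 1, p_4 = 5. Add edge {1,5}. Now deg[1]=0, deg[5]=1.
Step 5: smallest deg-1 vertex = 5, p_5 = 8. Add edge {5,8}. Now deg[5]=0, deg[8]=2.
Step 6: smallest deg-1 vertex = 7, p_6 = 8. Add edge {7,8}. Now deg[7]=0, deg[8]=1.
Step 7: smallest deg-1 vertex = 8, p_7 = 2. Add edge {2,8}. Now deg[8]=0, deg[2]=1.
Final: two remaining deg-1 vertices are 2, 9. Add edge {2,9}.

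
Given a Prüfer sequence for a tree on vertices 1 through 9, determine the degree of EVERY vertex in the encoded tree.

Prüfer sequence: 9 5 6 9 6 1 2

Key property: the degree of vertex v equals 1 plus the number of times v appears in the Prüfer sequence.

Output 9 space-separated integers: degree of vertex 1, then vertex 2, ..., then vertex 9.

p_1 = 9: count[9] becomes 1
p_2 = 5: count[5] becomes 1
p_3 = 6: count[6] becomes 1
p_4 = 9: count[9] becomes 2
p_5 = 6: count[6] becomes 2
p_6 = 1: count[1] becomes 1
p_7 = 2: count[2] becomes 1
Degrees (1 + count): deg[1]=1+1=2, deg[2]=1+1=2, deg[3]=1+0=1, deg[4]=1+0=1, deg[5]=1+1=2, deg[6]=1+2=3, deg[7]=1+0=1, deg[8]=1+0=1, deg[9]=1+2=3

Answer: 2 2 1 1 2 3 1 1 3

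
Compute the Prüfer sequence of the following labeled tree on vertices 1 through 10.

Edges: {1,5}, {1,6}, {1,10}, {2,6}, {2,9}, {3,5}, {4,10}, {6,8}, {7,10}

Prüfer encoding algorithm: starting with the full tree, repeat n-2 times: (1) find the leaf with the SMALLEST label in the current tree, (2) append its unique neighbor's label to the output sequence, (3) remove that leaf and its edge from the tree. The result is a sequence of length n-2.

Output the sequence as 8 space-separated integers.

Step 1: leaves = {3,4,7,8,9}. Remove smallest leaf 3, emit neighbor 5.
Step 2: leaves = {4,5,7,8,9}. Remove smallest leaf 4, emit neighbor 10.
Step 3: leaves = {5,7,8,9}. Remove smallest leaf 5, emit neighbor 1.
Step 4: leaves = {7,8,9}. Remove smallest leaf 7, emit neighbor 10.
Step 5: leaves = {8,9,10}. Remove smallest leaf 8, emit neighbor 6.
Step 6: leaves = {9,10}. Remove smallest leaf 9, emit neighbor 2.
Step 7: leaves = {2,10}. Remove smallest leaf 2, emit neighbor 6.
Step 8: leaves = {6,10}. Remove smallest leaf 6, emit neighbor 1.
Done: 2 vertices remain (1, 10). Sequence = [5 10 1 10 6 2 6 1]

Answer: 5 10 1 10 6 2 6 1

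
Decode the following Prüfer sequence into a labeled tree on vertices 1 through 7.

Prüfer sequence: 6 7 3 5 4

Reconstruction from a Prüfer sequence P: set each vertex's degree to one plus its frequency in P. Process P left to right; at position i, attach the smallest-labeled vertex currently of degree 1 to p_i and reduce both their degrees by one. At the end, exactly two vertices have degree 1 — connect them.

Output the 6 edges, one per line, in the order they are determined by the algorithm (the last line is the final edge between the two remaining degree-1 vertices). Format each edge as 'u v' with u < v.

Answer: 1 6
2 7
3 6
3 5
4 5
4 7

Derivation:
Initial degrees: {1:1, 2:1, 3:2, 4:2, 5:2, 6:2, 7:2}
Step 1: smallest deg-1 vertex = 1, p_1 = 6. Add edge {1,6}. Now deg[1]=0, deg[6]=1.
Step 2: smallest deg-1 vertex = 2, p_2 = 7. Add edge {2,7}. Now deg[2]=0, deg[7]=1.
Step 3: smallest deg-1 vertex = 6, p_3 = 3. Add edge {3,6}. Now deg[6]=0, deg[3]=1.
Step 4: smallest deg-1 vertex = 3, p_4 = 5. Add edge {3,5}. Now deg[3]=0, deg[5]=1.
Step 5: smallest deg-1 vertex = 5, p_5 = 4. Add edge {4,5}. Now deg[5]=0, deg[4]=1.
Final: two remaining deg-1 vertices are 4, 7. Add edge {4,7}.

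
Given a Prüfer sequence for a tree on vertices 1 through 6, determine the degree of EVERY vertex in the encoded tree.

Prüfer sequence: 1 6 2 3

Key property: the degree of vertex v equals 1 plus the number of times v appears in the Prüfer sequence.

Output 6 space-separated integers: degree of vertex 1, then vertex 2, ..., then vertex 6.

p_1 = 1: count[1] becomes 1
p_2 = 6: count[6] becomes 1
p_3 = 2: count[2] becomes 1
p_4 = 3: count[3] becomes 1
Degrees (1 + count): deg[1]=1+1=2, deg[2]=1+1=2, deg[3]=1+1=2, deg[4]=1+0=1, deg[5]=1+0=1, deg[6]=1+1=2

Answer: 2 2 2 1 1 2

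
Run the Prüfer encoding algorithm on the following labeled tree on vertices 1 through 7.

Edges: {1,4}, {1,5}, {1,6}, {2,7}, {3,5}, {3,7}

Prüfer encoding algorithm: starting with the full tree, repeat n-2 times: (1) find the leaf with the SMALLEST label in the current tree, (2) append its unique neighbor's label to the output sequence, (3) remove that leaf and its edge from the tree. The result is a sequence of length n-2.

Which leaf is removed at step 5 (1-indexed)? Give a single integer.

Step 1: current leaves = {2,4,6}. Remove leaf 2 (neighbor: 7).
Step 2: current leaves = {4,6,7}. Remove leaf 4 (neighbor: 1).
Step 3: current leaves = {6,7}. Remove leaf 6 (neighbor: 1).
Step 4: current leaves = {1,7}. Remove leaf 1 (neighbor: 5).
Step 5: current leaves = {5,7}. Remove leaf 5 (neighbor: 3).

Answer: 5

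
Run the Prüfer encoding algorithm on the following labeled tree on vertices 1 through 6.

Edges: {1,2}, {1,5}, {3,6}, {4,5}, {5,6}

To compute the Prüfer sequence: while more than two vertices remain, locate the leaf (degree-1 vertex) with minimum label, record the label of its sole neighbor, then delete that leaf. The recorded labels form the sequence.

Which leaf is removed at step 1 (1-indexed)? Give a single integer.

Step 1: current leaves = {2,3,4}. Remove leaf 2 (neighbor: 1).

Answer: 2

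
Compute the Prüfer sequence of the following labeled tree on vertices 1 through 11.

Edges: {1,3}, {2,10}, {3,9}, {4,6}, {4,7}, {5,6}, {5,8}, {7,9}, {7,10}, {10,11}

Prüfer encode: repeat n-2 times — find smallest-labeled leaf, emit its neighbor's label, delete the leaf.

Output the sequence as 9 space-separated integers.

Answer: 3 10 9 5 6 4 7 7 10

Derivation:
Step 1: leaves = {1,2,8,11}. Remove smallest leaf 1, emit neighbor 3.
Step 2: leaves = {2,3,8,11}. Remove smallest leaf 2, emit neighbor 10.
Step 3: leaves = {3,8,11}. Remove smallest leaf 3, emit neighbor 9.
Step 4: leaves = {8,9,11}. Remove smallest leaf 8, emit neighbor 5.
Step 5: leaves = {5,9,11}. Remove smallest leaf 5, emit neighbor 6.
Step 6: leaves = {6,9,11}. Remove smallest leaf 6, emit neighbor 4.
Step 7: leaves = {4,9,11}. Remove smallest leaf 4, emit neighbor 7.
Step 8: leaves = {9,11}. Remove smallest leaf 9, emit neighbor 7.
Step 9: leaves = {7,11}. Remove smallest leaf 7, emit neighbor 10.
Done: 2 vertices remain (10, 11). Sequence = [3 10 9 5 6 4 7 7 10]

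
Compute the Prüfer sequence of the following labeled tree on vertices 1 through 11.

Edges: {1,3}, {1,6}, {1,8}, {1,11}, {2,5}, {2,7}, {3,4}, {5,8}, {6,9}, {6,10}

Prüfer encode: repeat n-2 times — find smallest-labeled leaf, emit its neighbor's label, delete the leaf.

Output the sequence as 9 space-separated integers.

Answer: 3 1 2 5 8 1 6 6 1

Derivation:
Step 1: leaves = {4,7,9,10,11}. Remove smallest leaf 4, emit neighbor 3.
Step 2: leaves = {3,7,9,10,11}. Remove smallest leaf 3, emit neighbor 1.
Step 3: leaves = {7,9,10,11}. Remove smallest leaf 7, emit neighbor 2.
Step 4: leaves = {2,9,10,11}. Remove smallest leaf 2, emit neighbor 5.
Step 5: leaves = {5,9,10,11}. Remove smallest leaf 5, emit neighbor 8.
Step 6: leaves = {8,9,10,11}. Remove smallest leaf 8, emit neighbor 1.
Step 7: leaves = {9,10,11}. Remove smallest leaf 9, emit neighbor 6.
Step 8: leaves = {10,11}. Remove smallest leaf 10, emit neighbor 6.
Step 9: leaves = {6,11}. Remove smallest leaf 6, emit neighbor 1.
Done: 2 vertices remain (1, 11). Sequence = [3 1 2 5 8 1 6 6 1]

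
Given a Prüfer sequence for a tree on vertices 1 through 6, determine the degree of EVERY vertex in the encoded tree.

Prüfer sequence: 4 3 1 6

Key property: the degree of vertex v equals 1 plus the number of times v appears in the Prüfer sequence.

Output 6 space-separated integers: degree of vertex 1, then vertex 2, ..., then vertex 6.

Answer: 2 1 2 2 1 2

Derivation:
p_1 = 4: count[4] becomes 1
p_2 = 3: count[3] becomes 1
p_3 = 1: count[1] becomes 1
p_4 = 6: count[6] becomes 1
Degrees (1 + count): deg[1]=1+1=2, deg[2]=1+0=1, deg[3]=1+1=2, deg[4]=1+1=2, deg[5]=1+0=1, deg[6]=1+1=2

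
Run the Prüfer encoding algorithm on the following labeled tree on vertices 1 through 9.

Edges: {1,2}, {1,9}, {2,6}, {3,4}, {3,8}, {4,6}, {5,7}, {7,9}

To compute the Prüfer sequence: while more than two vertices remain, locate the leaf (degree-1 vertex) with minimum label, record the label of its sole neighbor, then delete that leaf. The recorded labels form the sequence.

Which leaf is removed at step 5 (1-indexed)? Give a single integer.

Step 1: current leaves = {5,8}. Remove leaf 5 (neighbor: 7).
Step 2: current leaves = {7,8}. Remove leaf 7 (neighbor: 9).
Step 3: current leaves = {8,9}. Remove leaf 8 (neighbor: 3).
Step 4: current leaves = {3,9}. Remove leaf 3 (neighbor: 4).
Step 5: current leaves = {4,9}. Remove leaf 4 (neighbor: 6).

Answer: 4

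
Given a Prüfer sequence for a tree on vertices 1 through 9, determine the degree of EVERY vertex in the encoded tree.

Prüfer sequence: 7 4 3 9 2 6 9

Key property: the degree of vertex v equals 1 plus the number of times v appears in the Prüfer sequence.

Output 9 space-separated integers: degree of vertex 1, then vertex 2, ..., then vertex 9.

Answer: 1 2 2 2 1 2 2 1 3

Derivation:
p_1 = 7: count[7] becomes 1
p_2 = 4: count[4] becomes 1
p_3 = 3: count[3] becomes 1
p_4 = 9: count[9] becomes 1
p_5 = 2: count[2] becomes 1
p_6 = 6: count[6] becomes 1
p_7 = 9: count[9] becomes 2
Degrees (1 + count): deg[1]=1+0=1, deg[2]=1+1=2, deg[3]=1+1=2, deg[4]=1+1=2, deg[5]=1+0=1, deg[6]=1+1=2, deg[7]=1+1=2, deg[8]=1+0=1, deg[9]=1+2=3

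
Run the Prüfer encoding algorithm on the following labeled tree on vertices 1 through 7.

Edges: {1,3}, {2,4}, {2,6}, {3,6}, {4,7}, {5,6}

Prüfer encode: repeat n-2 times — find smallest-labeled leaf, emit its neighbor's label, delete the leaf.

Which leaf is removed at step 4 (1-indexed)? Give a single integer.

Answer: 6

Derivation:
Step 1: current leaves = {1,5,7}. Remove leaf 1 (neighbor: 3).
Step 2: current leaves = {3,5,7}. Remove leaf 3 (neighbor: 6).
Step 3: current leaves = {5,7}. Remove leaf 5 (neighbor: 6).
Step 4: current leaves = {6,7}. Remove leaf 6 (neighbor: 2).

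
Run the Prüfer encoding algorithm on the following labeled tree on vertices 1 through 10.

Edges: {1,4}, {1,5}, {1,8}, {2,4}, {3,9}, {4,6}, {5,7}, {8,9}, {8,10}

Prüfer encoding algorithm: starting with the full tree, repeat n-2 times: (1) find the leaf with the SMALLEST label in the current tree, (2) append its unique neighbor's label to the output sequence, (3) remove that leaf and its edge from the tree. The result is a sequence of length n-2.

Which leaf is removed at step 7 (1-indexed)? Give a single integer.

Step 1: current leaves = {2,3,6,7,10}. Remove leaf 2 (neighbor: 4).
Step 2: current leaves = {3,6,7,10}. Remove leaf 3 (neighbor: 9).
Step 3: current leaves = {6,7,9,10}. Remove leaf 6 (neighbor: 4).
Step 4: current leaves = {4,7,9,10}. Remove leaf 4 (neighbor: 1).
Step 5: current leaves = {7,9,10}. Remove leaf 7 (neighbor: 5).
Step 6: current leaves = {5,9,10}. Remove leaf 5 (neighbor: 1).
Step 7: current leaves = {1,9,10}. Remove leaf 1 (neighbor: 8).

Answer: 1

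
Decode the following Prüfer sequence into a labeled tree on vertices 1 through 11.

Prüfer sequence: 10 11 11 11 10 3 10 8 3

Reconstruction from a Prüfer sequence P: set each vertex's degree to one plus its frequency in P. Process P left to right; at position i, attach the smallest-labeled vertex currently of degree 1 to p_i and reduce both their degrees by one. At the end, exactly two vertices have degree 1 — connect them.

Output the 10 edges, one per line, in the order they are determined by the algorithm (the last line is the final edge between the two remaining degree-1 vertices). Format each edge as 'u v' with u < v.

Initial degrees: {1:1, 2:1, 3:3, 4:1, 5:1, 6:1, 7:1, 8:2, 9:1, 10:4, 11:4}
Step 1: smallest deg-1 vertex = 1, p_1 = 10. Add edge {1,10}. Now deg[1]=0, deg[10]=3.
Step 2: smallest deg-1 vertex = 2, p_2 = 11. Add edge {2,11}. Now deg[2]=0, deg[11]=3.
Step 3: smallest deg-1 vertex = 4, p_3 = 11. Add edge {4,11}. Now deg[4]=0, deg[11]=2.
Step 4: smallest deg-1 vertex = 5, p_4 = 11. Add edge {5,11}. Now deg[5]=0, deg[11]=1.
Step 5: smallest deg-1 vertex = 6, p_5 = 10. Add edge {6,10}. Now deg[6]=0, deg[10]=2.
Step 6: smallest deg-1 vertex = 7, p_6 = 3. Add edge {3,7}. Now deg[7]=0, deg[3]=2.
Step 7: smallest deg-1 vertex = 9, p_7 = 10. Add edge {9,10}. Now deg[9]=0, deg[10]=1.
Step 8: smallest deg-1 vertex = 10, p_8 = 8. Add edge {8,10}. Now deg[10]=0, deg[8]=1.
Step 9: smallest deg-1 vertex = 8, p_9 = 3. Add edge {3,8}. Now deg[8]=0, deg[3]=1.
Final: two remaining deg-1 vertices are 3, 11. Add edge {3,11}.

Answer: 1 10
2 11
4 11
5 11
6 10
3 7
9 10
8 10
3 8
3 11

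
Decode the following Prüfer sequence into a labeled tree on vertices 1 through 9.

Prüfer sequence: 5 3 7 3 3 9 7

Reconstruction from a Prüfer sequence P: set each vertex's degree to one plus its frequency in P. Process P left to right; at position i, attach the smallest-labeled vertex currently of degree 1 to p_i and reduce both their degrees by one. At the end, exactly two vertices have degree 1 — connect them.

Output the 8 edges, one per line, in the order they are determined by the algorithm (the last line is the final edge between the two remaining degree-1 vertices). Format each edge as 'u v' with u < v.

Answer: 1 5
2 3
4 7
3 5
3 6
3 9
7 8
7 9

Derivation:
Initial degrees: {1:1, 2:1, 3:4, 4:1, 5:2, 6:1, 7:3, 8:1, 9:2}
Step 1: smallest deg-1 vertex = 1, p_1 = 5. Add edge {1,5}. Now deg[1]=0, deg[5]=1.
Step 2: smallest deg-1 vertex = 2, p_2 = 3. Add edge {2,3}. Now deg[2]=0, deg[3]=3.
Step 3: smallest deg-1 vertex = 4, p_3 = 7. Add edge {4,7}. Now deg[4]=0, deg[7]=2.
Step 4: smallest deg-1 vertex = 5, p_4 = 3. Add edge {3,5}. Now deg[5]=0, deg[3]=2.
Step 5: smallest deg-1 vertex = 6, p_5 = 3. Add edge {3,6}. Now deg[6]=0, deg[3]=1.
Step 6: smallest deg-1 vertex = 3, p_6 = 9. Add edge {3,9}. Now deg[3]=0, deg[9]=1.
Step 7: smallest deg-1 vertex = 8, p_7 = 7. Add edge {7,8}. Now deg[8]=0, deg[7]=1.
Final: two remaining deg-1 vertices are 7, 9. Add edge {7,9}.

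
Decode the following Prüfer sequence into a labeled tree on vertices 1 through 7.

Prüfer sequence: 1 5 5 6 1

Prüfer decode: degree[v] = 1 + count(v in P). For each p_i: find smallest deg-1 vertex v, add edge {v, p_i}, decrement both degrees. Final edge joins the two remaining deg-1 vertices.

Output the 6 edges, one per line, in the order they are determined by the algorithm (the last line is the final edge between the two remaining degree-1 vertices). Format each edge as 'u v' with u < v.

Initial degrees: {1:3, 2:1, 3:1, 4:1, 5:3, 6:2, 7:1}
Step 1: smallest deg-1 vertex = 2, p_1 = 1. Add edge {1,2}. Now deg[2]=0, deg[1]=2.
Step 2: smallest deg-1 vertex = 3, p_2 = 5. Add edge {3,5}. Now deg[3]=0, deg[5]=2.
Step 3: smallest deg-1 vertex = 4, p_3 = 5. Add edge {4,5}. Now deg[4]=0, deg[5]=1.
Step 4: smallest deg-1 vertex = 5, p_4 = 6. Add edge {5,6}. Now deg[5]=0, deg[6]=1.
Step 5: smallest deg-1 vertex = 6, p_5 = 1. Add edge {1,6}. Now deg[6]=0, deg[1]=1.
Final: two remaining deg-1 vertices are 1, 7. Add edge {1,7}.

Answer: 1 2
3 5
4 5
5 6
1 6
1 7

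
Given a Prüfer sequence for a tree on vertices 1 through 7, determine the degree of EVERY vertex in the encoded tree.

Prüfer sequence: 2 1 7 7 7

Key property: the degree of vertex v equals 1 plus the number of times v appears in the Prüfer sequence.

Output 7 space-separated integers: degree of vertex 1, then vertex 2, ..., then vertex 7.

Answer: 2 2 1 1 1 1 4

Derivation:
p_1 = 2: count[2] becomes 1
p_2 = 1: count[1] becomes 1
p_3 = 7: count[7] becomes 1
p_4 = 7: count[7] becomes 2
p_5 = 7: count[7] becomes 3
Degrees (1 + count): deg[1]=1+1=2, deg[2]=1+1=2, deg[3]=1+0=1, deg[4]=1+0=1, deg[5]=1+0=1, deg[6]=1+0=1, deg[7]=1+3=4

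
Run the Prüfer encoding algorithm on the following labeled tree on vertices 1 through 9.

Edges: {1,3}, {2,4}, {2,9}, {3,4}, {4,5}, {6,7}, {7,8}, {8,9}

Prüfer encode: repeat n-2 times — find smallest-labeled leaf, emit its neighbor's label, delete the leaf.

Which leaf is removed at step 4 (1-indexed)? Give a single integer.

Answer: 4

Derivation:
Step 1: current leaves = {1,5,6}. Remove leaf 1 (neighbor: 3).
Step 2: current leaves = {3,5,6}. Remove leaf 3 (neighbor: 4).
Step 3: current leaves = {5,6}. Remove leaf 5 (neighbor: 4).
Step 4: current leaves = {4,6}. Remove leaf 4 (neighbor: 2).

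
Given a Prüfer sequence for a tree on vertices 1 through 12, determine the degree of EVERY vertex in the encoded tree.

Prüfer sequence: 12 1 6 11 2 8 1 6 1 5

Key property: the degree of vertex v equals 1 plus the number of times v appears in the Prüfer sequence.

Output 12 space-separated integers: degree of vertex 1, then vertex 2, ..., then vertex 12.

Answer: 4 2 1 1 2 3 1 2 1 1 2 2

Derivation:
p_1 = 12: count[12] becomes 1
p_2 = 1: count[1] becomes 1
p_3 = 6: count[6] becomes 1
p_4 = 11: count[11] becomes 1
p_5 = 2: count[2] becomes 1
p_6 = 8: count[8] becomes 1
p_7 = 1: count[1] becomes 2
p_8 = 6: count[6] becomes 2
p_9 = 1: count[1] becomes 3
p_10 = 5: count[5] becomes 1
Degrees (1 + count): deg[1]=1+3=4, deg[2]=1+1=2, deg[3]=1+0=1, deg[4]=1+0=1, deg[5]=1+1=2, deg[6]=1+2=3, deg[7]=1+0=1, deg[8]=1+1=2, deg[9]=1+0=1, deg[10]=1+0=1, deg[11]=1+1=2, deg[12]=1+1=2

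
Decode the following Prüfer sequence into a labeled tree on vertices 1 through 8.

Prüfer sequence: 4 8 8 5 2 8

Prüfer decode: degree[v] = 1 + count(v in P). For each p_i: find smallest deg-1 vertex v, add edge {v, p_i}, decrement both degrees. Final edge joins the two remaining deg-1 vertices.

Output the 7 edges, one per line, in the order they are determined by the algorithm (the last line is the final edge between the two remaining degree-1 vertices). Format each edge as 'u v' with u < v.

Initial degrees: {1:1, 2:2, 3:1, 4:2, 5:2, 6:1, 7:1, 8:4}
Step 1: smallest deg-1 vertex = 1, p_1 = 4. Add edge {1,4}. Now deg[1]=0, deg[4]=1.
Step 2: smallest deg-1 vertex = 3, p_2 = 8. Add edge {3,8}. Now deg[3]=0, deg[8]=3.
Step 3: smallest deg-1 vertex = 4, p_3 = 8. Add edge {4,8}. Now deg[4]=0, deg[8]=2.
Step 4: smallest deg-1 vertex = 6, p_4 = 5. Add edge {5,6}. Now deg[6]=0, deg[5]=1.
Step 5: smallest deg-1 vertex = 5, p_5 = 2. Add edge {2,5}. Now deg[5]=0, deg[2]=1.
Step 6: smallest deg-1 vertex = 2, p_6 = 8. Add edge {2,8}. Now deg[2]=0, deg[8]=1.
Final: two remaining deg-1 vertices are 7, 8. Add edge {7,8}.

Answer: 1 4
3 8
4 8
5 6
2 5
2 8
7 8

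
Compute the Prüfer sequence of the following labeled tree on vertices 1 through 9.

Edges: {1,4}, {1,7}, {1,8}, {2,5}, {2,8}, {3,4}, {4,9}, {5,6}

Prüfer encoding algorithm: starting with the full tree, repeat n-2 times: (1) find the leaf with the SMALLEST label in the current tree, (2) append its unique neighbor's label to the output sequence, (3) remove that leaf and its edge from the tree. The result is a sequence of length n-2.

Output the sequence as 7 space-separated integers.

Answer: 4 5 2 8 1 1 4

Derivation:
Step 1: leaves = {3,6,7,9}. Remove smallest leaf 3, emit neighbor 4.
Step 2: leaves = {6,7,9}. Remove smallest leaf 6, emit neighbor 5.
Step 3: leaves = {5,7,9}. Remove smallest leaf 5, emit neighbor 2.
Step 4: leaves = {2,7,9}. Remove smallest leaf 2, emit neighbor 8.
Step 5: leaves = {7,8,9}. Remove smallest leaf 7, emit neighbor 1.
Step 6: leaves = {8,9}. Remove smallest leaf 8, emit neighbor 1.
Step 7: leaves = {1,9}. Remove smallest leaf 1, emit neighbor 4.
Done: 2 vertices remain (4, 9). Sequence = [4 5 2 8 1 1 4]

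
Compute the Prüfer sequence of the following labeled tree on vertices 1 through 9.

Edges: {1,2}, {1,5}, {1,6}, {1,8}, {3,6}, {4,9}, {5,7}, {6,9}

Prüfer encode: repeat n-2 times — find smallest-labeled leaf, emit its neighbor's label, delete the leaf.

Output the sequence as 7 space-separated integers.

Step 1: leaves = {2,3,4,7,8}. Remove smallest leaf 2, emit neighbor 1.
Step 2: leaves = {3,4,7,8}. Remove smallest leaf 3, emit neighbor 6.
Step 3: leaves = {4,7,8}. Remove smallest leaf 4, emit neighbor 9.
Step 4: leaves = {7,8,9}. Remove smallest leaf 7, emit neighbor 5.
Step 5: leaves = {5,8,9}. Remove smallest leaf 5, emit neighbor 1.
Step 6: leaves = {8,9}. Remove smallest leaf 8, emit neighbor 1.
Step 7: leaves = {1,9}. Remove smallest leaf 1, emit neighbor 6.
Done: 2 vertices remain (6, 9). Sequence = [1 6 9 5 1 1 6]

Answer: 1 6 9 5 1 1 6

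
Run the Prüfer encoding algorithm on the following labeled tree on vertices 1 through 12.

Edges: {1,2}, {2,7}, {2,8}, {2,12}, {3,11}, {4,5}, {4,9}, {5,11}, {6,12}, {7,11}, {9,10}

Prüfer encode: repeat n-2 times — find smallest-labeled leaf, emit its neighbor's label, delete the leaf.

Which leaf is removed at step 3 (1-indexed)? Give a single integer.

Answer: 6

Derivation:
Step 1: current leaves = {1,3,6,8,10}. Remove leaf 1 (neighbor: 2).
Step 2: current leaves = {3,6,8,10}. Remove leaf 3 (neighbor: 11).
Step 3: current leaves = {6,8,10}. Remove leaf 6 (neighbor: 12).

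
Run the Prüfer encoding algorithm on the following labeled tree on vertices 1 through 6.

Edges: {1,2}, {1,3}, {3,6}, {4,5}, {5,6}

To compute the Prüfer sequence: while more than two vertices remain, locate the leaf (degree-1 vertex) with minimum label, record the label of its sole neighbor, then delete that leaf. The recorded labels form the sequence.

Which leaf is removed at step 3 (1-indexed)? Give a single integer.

Step 1: current leaves = {2,4}. Remove leaf 2 (neighbor: 1).
Step 2: current leaves = {1,4}. Remove leaf 1 (neighbor: 3).
Step 3: current leaves = {3,4}. Remove leaf 3 (neighbor: 6).

Answer: 3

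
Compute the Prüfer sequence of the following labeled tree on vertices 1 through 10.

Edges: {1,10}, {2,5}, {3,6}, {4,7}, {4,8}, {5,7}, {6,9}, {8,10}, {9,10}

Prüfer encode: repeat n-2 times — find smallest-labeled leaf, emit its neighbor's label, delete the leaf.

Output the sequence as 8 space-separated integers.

Step 1: leaves = {1,2,3}. Remove smallest leaf 1, emit neighbor 10.
Step 2: leaves = {2,3}. Remove smallest leaf 2, emit neighbor 5.
Step 3: leaves = {3,5}. Remove smallest leaf 3, emit neighbor 6.
Step 4: leaves = {5,6}. Remove smallest leaf 5, emit neighbor 7.
Step 5: leaves = {6,7}. Remove smallest leaf 6, emit neighbor 9.
Step 6: leaves = {7,9}. Remove smallest leaf 7, emit neighbor 4.
Step 7: leaves = {4,9}. Remove smallest leaf 4, emit neighbor 8.
Step 8: leaves = {8,9}. Remove smallest leaf 8, emit neighbor 10.
Done: 2 vertices remain (9, 10). Sequence = [10 5 6 7 9 4 8 10]

Answer: 10 5 6 7 9 4 8 10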